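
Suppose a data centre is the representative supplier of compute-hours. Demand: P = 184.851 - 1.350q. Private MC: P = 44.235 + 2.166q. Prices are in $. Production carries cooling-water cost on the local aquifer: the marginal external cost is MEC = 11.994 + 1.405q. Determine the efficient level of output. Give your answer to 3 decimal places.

Social marginal cost = private MC + MEC = 56.229 + 3.571q.
Set SMC = demand: 56.229 + 3.571q = 184.851 - 1.350q → q* = 26.1374.

q* = 26.137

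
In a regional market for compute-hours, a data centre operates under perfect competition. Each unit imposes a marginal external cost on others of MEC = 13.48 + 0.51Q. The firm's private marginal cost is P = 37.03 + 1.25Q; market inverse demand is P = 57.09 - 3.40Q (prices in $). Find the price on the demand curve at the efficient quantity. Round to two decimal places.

Social marginal cost = private MC + MEC = 50.51 + 1.76Q.
Set SMC = demand: 50.51 + 1.76Q = 57.09 - 3.40Q → Q* = 1.2752.
Consumer price on the demand curve at Q*: 57.09 − 3.40×1.2752 = 52.7543.

P = $52.75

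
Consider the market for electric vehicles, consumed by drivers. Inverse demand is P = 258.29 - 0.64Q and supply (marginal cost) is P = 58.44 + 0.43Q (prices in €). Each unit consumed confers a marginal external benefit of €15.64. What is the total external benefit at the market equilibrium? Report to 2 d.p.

€2921.17

Market equilibrium (private): 58.44 + 0.43Q = 258.29 - 0.64Q → Q_m = 186.7757.
Total external benefit = MEB × Q_m = 15.64 × 186.7757 = 2921.1719.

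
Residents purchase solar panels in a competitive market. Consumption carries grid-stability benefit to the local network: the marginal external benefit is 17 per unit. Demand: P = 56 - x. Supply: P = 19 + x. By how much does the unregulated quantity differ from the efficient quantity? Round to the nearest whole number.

Market equilibrium (private): 19 + x = 56 - x → x_m = 18.5000.
Social marginal benefit = demand + MEB = 73 - x.
Set SMB = MC: 73 - x = 19 + x → x* = 27.0000.
Gap = |18.5000 − 27.0000| = 8.5000.

9 units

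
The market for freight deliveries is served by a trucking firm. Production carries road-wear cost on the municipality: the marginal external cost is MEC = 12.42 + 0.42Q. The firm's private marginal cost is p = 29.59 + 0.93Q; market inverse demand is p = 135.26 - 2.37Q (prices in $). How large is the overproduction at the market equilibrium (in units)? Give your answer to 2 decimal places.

6.95 units

Market equilibrium (private): 29.59 + 0.93Q = 135.26 - 2.37Q → Q_m = 32.0212.
Social marginal cost = private MC + MEC = 42.01 + 1.35Q.
Set SMC = demand: 42.01 + 1.35Q = 135.26 - 2.37Q → Q* = 25.0672.
Gap = |32.0212 − 25.0672| = 6.9540.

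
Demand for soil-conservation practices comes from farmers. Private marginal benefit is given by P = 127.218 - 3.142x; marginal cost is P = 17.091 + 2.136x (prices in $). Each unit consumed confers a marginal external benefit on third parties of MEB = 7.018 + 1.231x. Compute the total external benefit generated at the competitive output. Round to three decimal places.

Market equilibrium (private): 17.091 + 2.136x = 127.218 - 3.142x → x_m = 20.8653.
Total external benefit = ∫₀^{x_m} (7.018 + 1.231x) dx = 7.018×20.8653 + ½×1.231×20.8653² = 414.3972.

$414.397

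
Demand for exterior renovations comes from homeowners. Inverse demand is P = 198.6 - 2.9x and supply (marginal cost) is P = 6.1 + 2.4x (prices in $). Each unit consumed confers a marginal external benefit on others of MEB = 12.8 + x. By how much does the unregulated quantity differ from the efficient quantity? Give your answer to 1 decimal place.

11.4 units

Market equilibrium (private): 6.1 + 2.4x = 198.6 - 2.9x → x_m = 36.3208.
Social marginal benefit = demand + MEB = 211.4 - 1.9x.
Set SMB = MC: 211.4 - 1.9x = 6.1 + 2.4x → x* = 47.7442.
Gap = |36.3208 − 47.7442| = 11.4234.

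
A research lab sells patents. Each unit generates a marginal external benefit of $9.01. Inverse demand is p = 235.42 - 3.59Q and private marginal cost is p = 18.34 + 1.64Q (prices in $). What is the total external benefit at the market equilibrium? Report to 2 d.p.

Market equilibrium (private): 18.34 + 1.64Q = 235.42 - 3.59Q → Q_m = 41.5067.
Total external benefit = MEB × Q_m = 9.01 × 41.5067 = 373.9754.

$373.98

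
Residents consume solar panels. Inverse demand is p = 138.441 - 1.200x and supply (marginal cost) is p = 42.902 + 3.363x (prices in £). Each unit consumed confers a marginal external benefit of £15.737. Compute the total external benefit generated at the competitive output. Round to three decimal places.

£329.498

Market equilibrium (private): 42.902 + 3.363x = 138.441 - 1.200x → x_m = 20.9378.
Total external benefit = MEB × x_m = 15.737 × 20.9378 = 329.4982.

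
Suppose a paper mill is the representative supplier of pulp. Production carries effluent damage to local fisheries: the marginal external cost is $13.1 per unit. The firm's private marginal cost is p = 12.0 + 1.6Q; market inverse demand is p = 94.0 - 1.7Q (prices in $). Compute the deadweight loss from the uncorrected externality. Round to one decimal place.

DWL = $26.0

Market equilibrium (private): 12.0 + 1.6Q = 94.0 - 1.7Q → Q_m = 24.8485.
Social marginal cost = private MC + MEC = 25.1 + 1.6Q.
Set SMC = demand: 25.1 + 1.6Q = 94.0 - 1.7Q → Q* = 20.8788.
The welfare-loss triangle has base |Q_m − Q*| and height MEC(Q_m) (the vertical gap between SMC and demand is zero at Q* and MEC at Q_m).
DWL = ½ × 3.9697 × 13.1000 = 26.0015.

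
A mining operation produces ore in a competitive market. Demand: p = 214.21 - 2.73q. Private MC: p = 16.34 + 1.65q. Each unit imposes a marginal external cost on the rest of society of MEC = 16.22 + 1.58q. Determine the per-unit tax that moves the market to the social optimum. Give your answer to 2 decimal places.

tax = 64.38 per unit

Social marginal cost = private MC + MEC = 32.56 + 3.23q.
Set SMC = demand: 32.56 + 3.23q = 214.21 - 2.73q → q* = 30.4782.
The Pigouvian tax equals MEC at q*: 16.22 + 1.58×30.4782 = 64.3756.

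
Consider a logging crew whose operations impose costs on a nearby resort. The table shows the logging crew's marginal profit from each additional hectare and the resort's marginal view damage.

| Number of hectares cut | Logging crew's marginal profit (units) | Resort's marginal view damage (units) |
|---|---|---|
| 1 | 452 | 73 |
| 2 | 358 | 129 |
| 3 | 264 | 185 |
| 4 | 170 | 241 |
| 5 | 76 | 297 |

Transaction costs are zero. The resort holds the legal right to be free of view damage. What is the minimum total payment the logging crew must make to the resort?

Efficient level: marginal profit ≥ marginal view damage through level 3, so k* = 3.
With the resort holding the right, the logging crew must at least compensate total damage at k*: 73 + 129 + 185 = 387.

387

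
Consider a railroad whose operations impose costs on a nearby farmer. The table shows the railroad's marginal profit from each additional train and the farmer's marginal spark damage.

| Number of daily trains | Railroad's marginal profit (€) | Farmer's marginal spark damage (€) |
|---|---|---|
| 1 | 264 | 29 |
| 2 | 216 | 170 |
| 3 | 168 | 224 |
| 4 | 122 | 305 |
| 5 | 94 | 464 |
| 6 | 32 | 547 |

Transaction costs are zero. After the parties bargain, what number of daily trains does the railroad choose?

2

Bargaining reaches the level where marginal profit last exceeds marginal spark damage.
That holds through level 2 (216 ≥ 170) but not at 3 (168 < 224).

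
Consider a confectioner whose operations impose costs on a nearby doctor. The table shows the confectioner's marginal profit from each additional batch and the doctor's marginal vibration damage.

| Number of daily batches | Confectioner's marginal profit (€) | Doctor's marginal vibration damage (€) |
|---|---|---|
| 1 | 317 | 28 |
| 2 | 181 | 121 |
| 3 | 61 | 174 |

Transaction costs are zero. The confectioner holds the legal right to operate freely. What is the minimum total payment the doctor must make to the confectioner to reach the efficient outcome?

€61

Left alone the confectioner would choose level 3 (marginal profit stays positive).
Efficient level: k* = 2 (marginal profit ≥ marginal vibration damage through 2).
The doctor must at least cover the confectioner's forgone profit from cutting 3→2: 61 = 61.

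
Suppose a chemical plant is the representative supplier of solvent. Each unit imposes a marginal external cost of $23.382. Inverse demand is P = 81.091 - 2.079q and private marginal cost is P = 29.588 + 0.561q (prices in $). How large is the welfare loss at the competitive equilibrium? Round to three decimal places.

DWL = $103.545

Market equilibrium (private): 29.588 + 0.561q = 81.091 - 2.079q → q_m = 19.5087.
Social marginal cost = private MC + MEC = 52.970 + 0.561q.
Set SMC = demand: 52.970 + 0.561q = 81.091 - 2.079q → q* = 10.6519.
The loss is the area between SMC and demand from q* to q_m; with linear curves that's a triangle of height MEC(q_m).
DWL = ½ × 8.8568 × 23.3820 = 103.5448.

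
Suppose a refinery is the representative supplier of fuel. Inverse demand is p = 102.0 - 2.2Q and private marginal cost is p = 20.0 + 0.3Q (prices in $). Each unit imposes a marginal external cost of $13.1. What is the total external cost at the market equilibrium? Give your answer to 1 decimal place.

Market equilibrium (private): 20.0 + 0.3Q = 102.0 - 2.2Q → Q_m = 32.8000.
Total external cost = MEC × Q_m = 13.1 × 32.8000 = 429.6800.

$429.7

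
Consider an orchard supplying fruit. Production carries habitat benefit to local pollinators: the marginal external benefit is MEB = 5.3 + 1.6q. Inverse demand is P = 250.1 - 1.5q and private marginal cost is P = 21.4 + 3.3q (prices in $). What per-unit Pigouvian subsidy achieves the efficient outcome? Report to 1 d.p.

Social marginal cost = private MC − MEB = 16.1 + 1.7q.
Set SMC = demand: 16.1 + 1.7q = 250.1 - 1.5q → q* = 73.1250.
The Pigouvian subsidy equals MEB at q*: 5.3 + 1.6×73.1250 = 122.3000.

subsidy = $122.3 per unit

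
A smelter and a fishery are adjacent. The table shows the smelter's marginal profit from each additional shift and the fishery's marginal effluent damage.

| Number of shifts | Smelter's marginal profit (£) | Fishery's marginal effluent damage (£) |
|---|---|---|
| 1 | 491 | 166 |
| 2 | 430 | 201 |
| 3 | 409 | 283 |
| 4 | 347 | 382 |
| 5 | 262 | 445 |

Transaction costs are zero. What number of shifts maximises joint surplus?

3

Bargaining reaches the level where marginal profit last exceeds marginal effluent damage.
That holds through level 3 (409 ≥ 283) but not at 4 (347 < 382).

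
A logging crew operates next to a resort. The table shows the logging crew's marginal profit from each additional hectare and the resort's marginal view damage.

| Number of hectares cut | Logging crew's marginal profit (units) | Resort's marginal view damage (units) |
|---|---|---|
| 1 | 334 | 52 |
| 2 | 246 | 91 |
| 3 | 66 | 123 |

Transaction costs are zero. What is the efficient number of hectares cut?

Bargaining reaches the level where marginal profit last exceeds marginal view damage.
That holds through level 2 (246 ≥ 91) but not at 3 (66 < 123).

2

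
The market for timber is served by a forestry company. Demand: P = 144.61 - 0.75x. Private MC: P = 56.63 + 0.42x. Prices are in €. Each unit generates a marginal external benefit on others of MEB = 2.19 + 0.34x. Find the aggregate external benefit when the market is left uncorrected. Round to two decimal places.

€1125.95

Market equilibrium (private): 56.63 + 0.42x = 144.61 - 0.75x → x_m = 75.1966.
Total external benefit = ∫₀^{x_m} (2.19 + 0.34x) dx = 2.19×75.1966 + ½×0.34×75.1966² = 1125.9504.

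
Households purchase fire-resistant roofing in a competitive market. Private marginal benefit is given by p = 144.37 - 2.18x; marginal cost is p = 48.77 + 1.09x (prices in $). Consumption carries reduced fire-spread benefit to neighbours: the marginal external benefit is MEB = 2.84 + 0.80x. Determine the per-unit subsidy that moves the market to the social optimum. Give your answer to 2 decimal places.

subsidy = $34.72 per unit

Social marginal benefit = demand + MEB = 147.21 - 1.38x.
Set SMB = MC: 147.21 - 1.38x = 48.77 + 1.09x → x* = 39.8543.
The Pigouvian subsidy equals MEB at x*: 2.84 + 0.80×39.8543 = 34.7234.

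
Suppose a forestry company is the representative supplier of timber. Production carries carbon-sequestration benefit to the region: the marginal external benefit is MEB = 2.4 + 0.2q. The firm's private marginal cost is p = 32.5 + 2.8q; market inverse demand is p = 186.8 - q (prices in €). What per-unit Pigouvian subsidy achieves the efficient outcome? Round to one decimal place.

Social marginal cost = private MC − MEB = 30.1 + 2.6q.
Set SMC = demand: 30.1 + 2.6q = 186.8 - q → q* = 43.5278.
The Pigouvian subsidy equals MEB at q*: 2.4 + 0.2×43.5278 = 11.1056.

subsidy = €11.1 per unit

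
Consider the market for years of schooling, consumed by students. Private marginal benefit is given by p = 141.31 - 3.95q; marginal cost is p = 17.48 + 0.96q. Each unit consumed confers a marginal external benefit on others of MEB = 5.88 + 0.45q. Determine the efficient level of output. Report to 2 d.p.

Social marginal benefit = demand + MEB = 147.19 - 3.50q.
Set SMB = MC: 147.19 - 3.50q = 17.48 + 0.96q → q* = 29.0830.

q* = 29.08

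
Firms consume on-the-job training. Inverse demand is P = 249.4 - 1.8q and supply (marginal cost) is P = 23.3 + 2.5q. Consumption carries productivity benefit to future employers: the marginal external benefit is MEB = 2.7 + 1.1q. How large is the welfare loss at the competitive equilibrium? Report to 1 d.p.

DWL = 572.7

Market equilibrium (private): 23.3 + 2.5q = 249.4 - 1.8q → q_m = 52.5814.
Social marginal benefit = demand + MEB = 252.1 - 0.7q.
Set SMB = MC: 252.1 - 0.7q = 23.3 + 2.5q → q* = 71.5000.
Between q* and q_m the wedge SMB − MC runs linearly from 0 to MEB(q_m), so the loss is a triangle.
DWL = ½ × 18.9186 × 60.5395 = 572.6613.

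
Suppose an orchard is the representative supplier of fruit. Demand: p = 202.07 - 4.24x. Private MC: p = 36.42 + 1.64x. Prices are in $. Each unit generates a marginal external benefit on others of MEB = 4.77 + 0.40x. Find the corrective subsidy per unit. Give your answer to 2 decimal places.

Social marginal cost = private MC − MEB = 31.65 + 1.24x.
Set SMC = demand: 31.65 + 1.24x = 202.07 - 4.24x → x* = 31.0985.
The Pigouvian subsidy equals MEB at x*: 4.77 + 0.40×31.0985 = 17.2094.

subsidy = $17.21 per unit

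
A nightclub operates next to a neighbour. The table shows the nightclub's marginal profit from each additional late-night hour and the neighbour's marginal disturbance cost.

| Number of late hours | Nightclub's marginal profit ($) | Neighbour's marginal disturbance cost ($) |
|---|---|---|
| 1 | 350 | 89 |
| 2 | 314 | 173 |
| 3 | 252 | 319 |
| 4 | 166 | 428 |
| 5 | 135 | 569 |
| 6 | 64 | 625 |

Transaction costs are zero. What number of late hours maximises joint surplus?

2

Bargaining reaches the level where marginal profit last exceeds marginal disturbance cost.
That holds through level 2 (314 ≥ 173) but not at 3 (252 < 319).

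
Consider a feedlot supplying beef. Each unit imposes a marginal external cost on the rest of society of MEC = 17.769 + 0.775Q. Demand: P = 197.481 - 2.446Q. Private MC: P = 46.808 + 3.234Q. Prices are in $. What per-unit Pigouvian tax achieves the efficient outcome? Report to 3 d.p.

tax = $33.726 per unit

Social marginal cost = private MC + MEC = 64.577 + 4.009Q.
Set SMC = demand: 64.577 + 4.009Q = 197.481 - 2.446Q → Q* = 20.5893.
The Pigouvian tax equals MEC at Q*: 17.769 + 0.775×20.5893 = 33.7257.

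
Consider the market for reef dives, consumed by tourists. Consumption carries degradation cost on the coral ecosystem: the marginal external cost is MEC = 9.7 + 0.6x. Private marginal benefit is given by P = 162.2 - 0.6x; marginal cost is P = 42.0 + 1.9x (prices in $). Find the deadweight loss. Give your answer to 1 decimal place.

Market equilibrium (private): 42.0 + 1.9x = 162.2 - 0.6x → x_m = 48.0800.
Social marginal benefit = demand − MEC = 152.5 - 1.2x.
Set SMB = MC: 152.5 - 1.2x = 42.0 + 1.9x → x* = 35.6452.
The welfare-loss triangle has base |x_m − x*| and height MEC(x_m) (the vertical gap between SMB and MC is zero at x* and MEC at x_m).
DWL = ½ × 12.4348 × 38.5480 = 239.6683.

DWL = $239.7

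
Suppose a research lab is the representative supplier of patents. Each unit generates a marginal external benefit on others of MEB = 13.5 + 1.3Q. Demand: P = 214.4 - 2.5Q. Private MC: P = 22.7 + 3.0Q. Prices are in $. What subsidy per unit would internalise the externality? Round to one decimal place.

subsidy = $77.0 per unit

Social marginal cost = private MC − MEB = 9.2 + 1.7Q.
Set SMC = demand: 9.2 + 1.7Q = 214.4 - 2.5Q → Q* = 48.8571.
The Pigouvian subsidy equals MEB at Q*: 13.5 + 1.3×48.8571 = 77.0142.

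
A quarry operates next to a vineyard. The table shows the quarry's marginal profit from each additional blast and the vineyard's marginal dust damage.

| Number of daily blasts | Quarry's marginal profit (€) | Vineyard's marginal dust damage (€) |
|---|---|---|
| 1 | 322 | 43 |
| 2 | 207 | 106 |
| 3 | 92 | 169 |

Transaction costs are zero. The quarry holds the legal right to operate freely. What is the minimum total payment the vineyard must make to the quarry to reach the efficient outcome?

Left alone the quarry would choose level 3 (marginal profit stays positive).
Efficient level: k* = 2 (marginal profit ≥ marginal dust damage through 2).
The vineyard must at least cover the quarry's forgone profit from cutting 3→2: 92 = 92.

€92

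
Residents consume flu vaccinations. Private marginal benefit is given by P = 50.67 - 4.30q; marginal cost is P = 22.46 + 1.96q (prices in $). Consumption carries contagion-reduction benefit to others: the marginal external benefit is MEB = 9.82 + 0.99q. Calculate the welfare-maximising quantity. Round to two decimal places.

q* = 7.22

Social marginal benefit = demand + MEB = 60.49 - 3.31q.
Set SMB = MC: 60.49 - 3.31q = 22.46 + 1.96q → q* = 7.2163.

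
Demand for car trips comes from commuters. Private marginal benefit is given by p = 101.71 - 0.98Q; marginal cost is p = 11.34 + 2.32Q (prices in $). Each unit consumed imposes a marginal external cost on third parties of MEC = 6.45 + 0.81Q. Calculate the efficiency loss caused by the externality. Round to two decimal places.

Market equilibrium (private): 11.34 + 2.32Q = 101.71 - 0.98Q → Q_m = 27.3848.
Social marginal benefit = demand − MEC = 95.26 - 1.79Q.
Set SMB = MC: 95.26 - 1.79Q = 11.34 + 2.32Q → Q* = 20.4185.
The loss is the area between SMB and MC from Q* to Q_m; with linear curves that's a triangle of height MEC(Q_m).
DWL = ½ × 6.9663 × 28.6317 = 99.7285.

DWL = $99.73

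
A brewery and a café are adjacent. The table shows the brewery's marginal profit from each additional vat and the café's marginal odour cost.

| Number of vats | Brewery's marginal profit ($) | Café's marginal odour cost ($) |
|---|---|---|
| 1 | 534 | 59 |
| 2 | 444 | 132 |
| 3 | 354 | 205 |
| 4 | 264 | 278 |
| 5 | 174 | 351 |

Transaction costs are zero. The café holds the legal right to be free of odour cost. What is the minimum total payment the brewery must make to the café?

Efficient level: marginal profit ≥ marginal odour cost through level 3, so k* = 3.
With the café holding the right, the brewery must at least compensate total damage at k*: 59 + 132 + 205 = 396.

$396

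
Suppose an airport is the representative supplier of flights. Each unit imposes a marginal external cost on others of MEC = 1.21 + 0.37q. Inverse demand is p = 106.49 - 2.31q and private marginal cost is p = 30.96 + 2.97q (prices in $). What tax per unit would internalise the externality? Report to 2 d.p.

Social marginal cost = private MC + MEC = 32.17 + 3.34q.
Set SMC = demand: 32.17 + 3.34q = 106.49 - 2.31q → q* = 13.1540.
The Pigouvian tax equals MEC at q*: 1.21 + 0.37×13.1540 = 6.0770.

tax = $6.08 per unit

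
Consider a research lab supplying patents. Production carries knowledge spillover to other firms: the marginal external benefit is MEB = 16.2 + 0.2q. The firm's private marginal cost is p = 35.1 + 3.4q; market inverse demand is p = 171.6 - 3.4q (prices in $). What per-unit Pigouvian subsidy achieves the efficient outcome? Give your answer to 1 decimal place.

subsidy = $20.8 per unit

Social marginal cost = private MC − MEB = 18.9 + 3.2q.
Set SMC = demand: 18.9 + 3.2q = 171.6 - 3.4q → q* = 23.1364.
The Pigouvian subsidy equals MEB at q*: 16.2 + 0.2×23.1364 = 20.8273.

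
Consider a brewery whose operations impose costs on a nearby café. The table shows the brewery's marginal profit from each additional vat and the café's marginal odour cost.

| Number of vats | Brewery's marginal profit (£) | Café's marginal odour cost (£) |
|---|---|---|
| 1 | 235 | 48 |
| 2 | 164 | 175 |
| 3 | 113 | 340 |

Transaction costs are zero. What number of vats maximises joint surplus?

Bargaining reaches the level where marginal profit last exceeds marginal odour cost.
That holds through level 1 (235 ≥ 48) but not at 2 (164 < 175).

1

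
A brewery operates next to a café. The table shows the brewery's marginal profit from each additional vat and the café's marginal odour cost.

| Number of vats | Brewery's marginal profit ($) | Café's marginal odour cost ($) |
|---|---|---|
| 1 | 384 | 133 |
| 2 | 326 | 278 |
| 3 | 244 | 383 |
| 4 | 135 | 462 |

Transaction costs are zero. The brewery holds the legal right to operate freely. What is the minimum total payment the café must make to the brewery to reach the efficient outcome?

Left alone the brewery would choose level 4 (marginal profit stays positive).
Efficient level: k* = 2 (marginal profit ≥ marginal odour cost through 2).
The café must at least cover the brewery's forgone profit from cutting 4→2: 244 + 135 = 379.

$379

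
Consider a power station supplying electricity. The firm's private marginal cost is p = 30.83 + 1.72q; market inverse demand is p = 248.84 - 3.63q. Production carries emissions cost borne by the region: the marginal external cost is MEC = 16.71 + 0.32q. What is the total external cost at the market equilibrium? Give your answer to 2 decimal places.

Market equilibrium (private): 30.83 + 1.72q = 248.84 - 3.63q → q_m = 40.7495.
Total external cost = ∫₀^{q_m} (16.71 + 0.32q) dq = 16.71×40.7495 + ½×0.32×40.7495² = 946.6076.

946.61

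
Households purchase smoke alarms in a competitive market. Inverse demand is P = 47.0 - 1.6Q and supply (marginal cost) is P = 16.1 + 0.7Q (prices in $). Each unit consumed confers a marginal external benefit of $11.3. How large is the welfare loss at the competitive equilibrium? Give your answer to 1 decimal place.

DWL = $27.8

Market equilibrium (private): 16.1 + 0.7Q = 47.0 - 1.6Q → Q_m = 13.4348.
Social marginal benefit = demand + MEB = 58.3 - 1.6Q.
Set SMB = MC: 58.3 - 1.6Q = 16.1 + 0.7Q → Q* = 18.3478.
The loss is the area between SMB and MC from Q* to Q_m; with linear curves that's a triangle of height MEB(Q_m).
DWL = ½ × 4.9130 × 11.3000 = 27.7585.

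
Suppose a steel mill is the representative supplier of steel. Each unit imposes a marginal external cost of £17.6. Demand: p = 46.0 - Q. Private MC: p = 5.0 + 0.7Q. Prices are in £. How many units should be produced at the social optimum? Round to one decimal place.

Q* = 13.8

Social marginal cost = private MC + MEC = 22.6 + 0.7Q.
Set SMC = demand: 22.6 + 0.7Q = 46.0 - Q → Q* = 13.7647.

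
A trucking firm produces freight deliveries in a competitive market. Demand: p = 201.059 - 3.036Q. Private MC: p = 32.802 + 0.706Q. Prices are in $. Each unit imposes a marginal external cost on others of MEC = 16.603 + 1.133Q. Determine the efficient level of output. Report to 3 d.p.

Q* = 31.109

Social marginal cost = private MC + MEC = 49.405 + 1.839Q.
Set SMC = demand: 49.405 + 1.839Q = 201.059 - 3.036Q → Q* = 31.1085.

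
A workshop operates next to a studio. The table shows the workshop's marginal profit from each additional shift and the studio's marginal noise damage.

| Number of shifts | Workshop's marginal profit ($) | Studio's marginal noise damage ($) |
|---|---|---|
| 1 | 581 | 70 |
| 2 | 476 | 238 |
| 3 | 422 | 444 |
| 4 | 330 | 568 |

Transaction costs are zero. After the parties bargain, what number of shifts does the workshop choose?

Bargaining reaches the level where marginal profit last exceeds marginal noise damage.
That holds through level 2 (476 ≥ 238) but not at 3 (422 < 444).

2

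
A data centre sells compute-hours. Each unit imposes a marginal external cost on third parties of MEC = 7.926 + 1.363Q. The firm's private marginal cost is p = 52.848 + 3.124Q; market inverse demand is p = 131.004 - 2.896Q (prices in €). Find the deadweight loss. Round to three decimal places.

DWL = €44.457

Market equilibrium (private): 52.848 + 3.124Q = 131.004 - 2.896Q → Q_m = 12.9827.
Social marginal cost = private MC + MEC = 60.774 + 4.487Q.
Set SMC = demand: 60.774 + 4.487Q = 131.004 - 2.896Q → Q* = 9.5124.
The loss is the area between SMC and demand from Q* to Q_m; with linear curves that's a triangle of height MEC(Q_m).
DWL = ½ × 3.4703 × 25.6215 = 44.4571.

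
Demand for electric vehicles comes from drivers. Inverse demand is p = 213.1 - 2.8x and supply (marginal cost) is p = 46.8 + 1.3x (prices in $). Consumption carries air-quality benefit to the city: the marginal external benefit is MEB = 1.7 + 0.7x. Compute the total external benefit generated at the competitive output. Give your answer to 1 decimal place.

$644.8

Market equilibrium (private): 46.8 + 1.3x = 213.1 - 2.8x → x_m = 40.5610.
Total external benefit = ∫₀^{x_m} (1.7 + 0.7x) dx = 1.7×40.5610 + ½×0.7×40.5610² = 644.7719.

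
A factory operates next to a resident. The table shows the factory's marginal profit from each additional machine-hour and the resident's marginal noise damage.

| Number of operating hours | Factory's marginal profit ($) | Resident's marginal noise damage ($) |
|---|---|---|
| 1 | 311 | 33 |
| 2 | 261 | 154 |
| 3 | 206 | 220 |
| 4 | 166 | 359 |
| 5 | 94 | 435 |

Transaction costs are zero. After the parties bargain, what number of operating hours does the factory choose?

2

Bargaining reaches the level where marginal profit last exceeds marginal noise damage.
That holds through level 2 (261 ≥ 154) but not at 3 (206 < 220).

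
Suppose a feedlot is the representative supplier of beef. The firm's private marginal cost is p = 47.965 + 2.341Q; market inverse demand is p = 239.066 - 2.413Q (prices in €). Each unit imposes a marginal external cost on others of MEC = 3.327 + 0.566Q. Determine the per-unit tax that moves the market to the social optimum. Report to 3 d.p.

Social marginal cost = private MC + MEC = 51.292 + 2.907Q.
Set SMC = demand: 51.292 + 2.907Q = 239.066 - 2.413Q → Q* = 35.2959.
The Pigouvian tax equals MEC at Q*: 3.327 + 0.566×35.2959 = 23.3045.

tax = €23.304 per unit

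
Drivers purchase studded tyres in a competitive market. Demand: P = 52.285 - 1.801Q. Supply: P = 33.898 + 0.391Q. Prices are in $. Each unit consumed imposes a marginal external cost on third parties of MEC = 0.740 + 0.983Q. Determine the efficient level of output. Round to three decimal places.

Q* = 5.558

Social marginal benefit = demand − MEC = 51.545 - 2.784Q.
Set SMB = MC: 51.545 - 2.784Q = 33.898 + 0.391Q → Q* = 5.5581.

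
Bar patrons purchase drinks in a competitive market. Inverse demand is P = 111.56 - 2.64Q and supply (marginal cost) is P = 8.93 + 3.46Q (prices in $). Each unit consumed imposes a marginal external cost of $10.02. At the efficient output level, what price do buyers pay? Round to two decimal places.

P = $71.48

Social marginal benefit = demand − MEC = 101.54 - 2.64Q.
Set SMB = MC: 101.54 - 2.64Q = 8.93 + 3.46Q → Q* = 15.1820.
Consumer price on the demand curve at Q*: 111.56 − 2.64×15.1820 = 71.4795.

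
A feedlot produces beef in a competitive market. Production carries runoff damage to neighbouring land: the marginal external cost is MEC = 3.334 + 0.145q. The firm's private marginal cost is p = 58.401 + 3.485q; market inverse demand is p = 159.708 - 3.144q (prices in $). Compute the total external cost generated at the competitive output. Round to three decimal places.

$67.884

Market equilibrium (private): 58.401 + 3.485q = 159.708 - 3.144q → q_m = 15.2824.
Total external cost = ∫₀^{q_m} (3.334 + 0.145q) dq = 3.334×15.2824 + ½×0.145×15.2824² = 67.8840.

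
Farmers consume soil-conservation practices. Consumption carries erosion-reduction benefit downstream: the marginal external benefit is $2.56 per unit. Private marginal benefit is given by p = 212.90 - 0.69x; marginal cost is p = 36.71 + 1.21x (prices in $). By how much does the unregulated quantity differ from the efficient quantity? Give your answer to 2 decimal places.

Market equilibrium (private): 36.71 + 1.21x = 212.90 - 0.69x → x_m = 92.7316.
Social marginal benefit = demand + MEB = 215.46 - 0.69x.
Set SMB = MC: 215.46 - 0.69x = 36.71 + 1.21x → x* = 94.0789.
Gap = |92.7316 − 94.0789| = 1.3473.

1.35 units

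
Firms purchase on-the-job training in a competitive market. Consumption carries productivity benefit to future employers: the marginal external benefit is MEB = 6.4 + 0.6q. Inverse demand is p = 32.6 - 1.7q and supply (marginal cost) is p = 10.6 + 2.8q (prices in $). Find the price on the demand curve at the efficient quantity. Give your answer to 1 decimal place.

P = $20.2

Social marginal benefit = demand + MEB = 39.0 - 1.1q.
Set SMB = MC: 39.0 - 1.1q = 10.6 + 2.8q → q* = 7.2821.
Consumer price on the demand curve at q*: 32.6 − 1.7×7.2821 = 20.2204.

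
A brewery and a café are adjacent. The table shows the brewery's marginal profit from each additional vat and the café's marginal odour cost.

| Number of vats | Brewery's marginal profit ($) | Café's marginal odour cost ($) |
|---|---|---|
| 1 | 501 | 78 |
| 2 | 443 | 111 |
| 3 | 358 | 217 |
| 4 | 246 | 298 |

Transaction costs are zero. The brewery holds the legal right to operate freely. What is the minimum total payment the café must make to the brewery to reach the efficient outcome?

Left alone the brewery would choose level 4 (marginal profit stays positive).
Efficient level: k* = 3 (marginal profit ≥ marginal odour cost through 3).
The café must at least cover the brewery's forgone profit from cutting 4→3: 246 = 246.

$246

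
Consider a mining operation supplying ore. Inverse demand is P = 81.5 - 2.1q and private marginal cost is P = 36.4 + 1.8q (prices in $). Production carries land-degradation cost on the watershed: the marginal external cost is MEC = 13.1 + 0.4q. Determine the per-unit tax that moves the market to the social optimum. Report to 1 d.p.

Social marginal cost = private MC + MEC = 49.5 + 2.2q.
Set SMC = demand: 49.5 + 2.2q = 81.5 - 2.1q → q* = 7.4419.
The Pigouvian tax equals MEC at q*: 13.1 + 0.4×7.4419 = 16.0768.

tax = $16.1 per unit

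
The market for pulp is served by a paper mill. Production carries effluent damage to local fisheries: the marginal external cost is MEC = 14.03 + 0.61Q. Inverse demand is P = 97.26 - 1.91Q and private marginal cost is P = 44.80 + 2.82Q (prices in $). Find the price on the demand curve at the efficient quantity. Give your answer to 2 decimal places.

P = $83.51

Social marginal cost = private MC + MEC = 58.83 + 3.43Q.
Set SMC = demand: 58.83 + 3.43Q = 97.26 - 1.91Q → Q* = 7.1966.
Consumer price on the demand curve at Q*: 97.26 − 1.91×7.1966 = 83.5145.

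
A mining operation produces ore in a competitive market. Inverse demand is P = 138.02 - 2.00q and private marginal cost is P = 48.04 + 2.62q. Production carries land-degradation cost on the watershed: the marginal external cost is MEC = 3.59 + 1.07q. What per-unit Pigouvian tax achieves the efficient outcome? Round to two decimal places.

tax = 19.84 per unit

Social marginal cost = private MC + MEC = 51.63 + 3.69q.
Set SMC = demand: 51.63 + 3.69q = 138.02 - 2.00q → q* = 15.1828.
The Pigouvian tax equals MEC at q*: 3.59 + 1.07×15.1828 = 19.8356.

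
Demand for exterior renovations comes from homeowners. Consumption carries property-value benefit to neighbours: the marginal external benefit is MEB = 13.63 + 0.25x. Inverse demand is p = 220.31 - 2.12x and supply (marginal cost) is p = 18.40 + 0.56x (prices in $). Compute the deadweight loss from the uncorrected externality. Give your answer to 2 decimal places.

Market equilibrium (private): 18.40 + 0.56x = 220.31 - 2.12x → x_m = 75.3396.
Social marginal benefit = demand + MEB = 233.94 - 1.87x.
Set SMB = MC: 233.94 - 1.87x = 18.40 + 0.56x → x* = 88.6996.
The welfare-loss triangle has base |x_m − x*| and height MEB(x_m) (the vertical gap between SMB and MC is zero at x* and MEB at x_m).
DWL = ½ × 13.3600 × 32.4649 = 216.8655.

DWL = $216.87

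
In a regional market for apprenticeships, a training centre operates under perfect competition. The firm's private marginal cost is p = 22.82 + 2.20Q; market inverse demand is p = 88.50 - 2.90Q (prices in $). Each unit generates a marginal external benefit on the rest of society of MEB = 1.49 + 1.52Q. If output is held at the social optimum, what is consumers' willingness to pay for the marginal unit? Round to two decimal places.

Social marginal cost = private MC − MEB = 21.33 + 0.68Q.
Set SMC = demand: 21.33 + 0.68Q = 88.50 - 2.90Q → Q* = 18.7626.
Consumer price on the demand curve at Q*: 88.50 − 2.90×18.7626 = 34.0885.

P = $34.09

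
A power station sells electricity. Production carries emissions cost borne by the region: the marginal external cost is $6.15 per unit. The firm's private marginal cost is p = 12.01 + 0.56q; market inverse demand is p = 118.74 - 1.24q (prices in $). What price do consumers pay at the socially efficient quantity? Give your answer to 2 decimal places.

P = $49.45

Social marginal cost = private MC + MEC = 18.16 + 0.56q.
Set SMC = demand: 18.16 + 0.56q = 118.74 - 1.24q → q* = 55.8778.
Consumer price on the demand curve at q*: 118.74 − 1.24×55.8778 = 49.4515.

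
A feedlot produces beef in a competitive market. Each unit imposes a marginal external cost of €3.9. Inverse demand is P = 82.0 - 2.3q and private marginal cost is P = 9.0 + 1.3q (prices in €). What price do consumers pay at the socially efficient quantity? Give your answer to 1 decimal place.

Social marginal cost = private MC + MEC = 12.9 + 1.3q.
Set SMC = demand: 12.9 + 1.3q = 82.0 - 2.3q → q* = 19.1944.
Consumer price on the demand curve at q*: 82.0 − 2.3×19.1944 = 37.8529.

P = €37.9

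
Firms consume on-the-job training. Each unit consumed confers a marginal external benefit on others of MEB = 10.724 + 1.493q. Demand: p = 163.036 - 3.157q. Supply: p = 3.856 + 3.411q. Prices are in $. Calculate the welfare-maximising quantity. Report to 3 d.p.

q* = 33.479

Social marginal benefit = demand + MEB = 173.760 - 1.664q.
Set SMB = MC: 173.760 - 1.664q = 3.856 + 3.411q → q* = 33.4786.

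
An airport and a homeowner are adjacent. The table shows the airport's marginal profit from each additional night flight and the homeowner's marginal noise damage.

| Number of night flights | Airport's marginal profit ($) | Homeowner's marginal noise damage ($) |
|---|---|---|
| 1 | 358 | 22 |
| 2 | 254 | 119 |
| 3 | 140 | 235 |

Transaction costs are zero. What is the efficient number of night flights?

Bargaining reaches the level where marginal profit last exceeds marginal noise damage.
That holds through level 2 (254 ≥ 119) but not at 3 (140 < 235).

2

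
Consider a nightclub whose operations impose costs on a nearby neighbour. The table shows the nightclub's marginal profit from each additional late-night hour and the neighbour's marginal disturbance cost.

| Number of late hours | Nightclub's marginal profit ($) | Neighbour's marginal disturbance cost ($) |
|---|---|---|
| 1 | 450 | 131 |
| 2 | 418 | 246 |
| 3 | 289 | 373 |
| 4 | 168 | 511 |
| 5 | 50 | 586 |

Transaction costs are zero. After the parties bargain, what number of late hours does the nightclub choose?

2

Bargaining reaches the level where marginal profit last exceeds marginal disturbance cost.
That holds through level 2 (418 ≥ 246) but not at 3 (289 < 373).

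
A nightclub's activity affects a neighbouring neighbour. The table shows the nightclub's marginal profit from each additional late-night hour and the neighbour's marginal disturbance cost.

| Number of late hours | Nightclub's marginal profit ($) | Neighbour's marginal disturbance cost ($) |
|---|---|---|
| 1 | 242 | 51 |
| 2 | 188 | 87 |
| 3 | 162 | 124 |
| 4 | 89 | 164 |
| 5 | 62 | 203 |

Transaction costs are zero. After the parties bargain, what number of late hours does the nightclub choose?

Bargaining reaches the level where marginal profit last exceeds marginal disturbance cost.
That holds through level 3 (162 ≥ 124) but not at 4 (89 < 164).

3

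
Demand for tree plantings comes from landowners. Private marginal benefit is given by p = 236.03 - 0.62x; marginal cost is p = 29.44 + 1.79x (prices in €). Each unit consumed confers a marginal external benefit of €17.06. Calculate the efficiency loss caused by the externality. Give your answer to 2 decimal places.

Market equilibrium (private): 29.44 + 1.79x = 236.03 - 0.62x → x_m = 85.7220.
Social marginal benefit = demand + MEB = 253.09 - 0.62x.
Set SMB = MC: 253.09 - 0.62x = 29.44 + 1.79x → x* = 92.8008.
Height of the DWL triangle at x_m is SMB(x_m) − MC(x_m) = MEB(x_m) = 17.0600.
DWL = ½ × 7.0788 × 17.0600 = 60.3822.

DWL = €60.38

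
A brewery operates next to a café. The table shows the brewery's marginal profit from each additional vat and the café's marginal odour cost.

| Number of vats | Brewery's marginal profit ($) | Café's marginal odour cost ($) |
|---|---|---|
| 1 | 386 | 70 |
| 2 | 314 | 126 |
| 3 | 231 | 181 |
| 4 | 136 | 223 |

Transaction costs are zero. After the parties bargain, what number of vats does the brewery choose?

Bargaining reaches the level where marginal profit last exceeds marginal odour cost.
That holds through level 3 (231 ≥ 181) but not at 4 (136 < 223).

3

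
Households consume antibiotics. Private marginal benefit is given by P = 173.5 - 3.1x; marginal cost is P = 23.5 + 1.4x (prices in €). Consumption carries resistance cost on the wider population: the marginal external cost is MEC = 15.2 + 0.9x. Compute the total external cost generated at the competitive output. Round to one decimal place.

€1006.7

Market equilibrium (private): 23.5 + 1.4x = 173.5 - 3.1x → x_m = 33.3333.
Total external cost = ∫₀^{x_m} (15.2 + 0.9x) dx = 15.2×33.3333 + ½×0.9×33.3333² = 1006.6652.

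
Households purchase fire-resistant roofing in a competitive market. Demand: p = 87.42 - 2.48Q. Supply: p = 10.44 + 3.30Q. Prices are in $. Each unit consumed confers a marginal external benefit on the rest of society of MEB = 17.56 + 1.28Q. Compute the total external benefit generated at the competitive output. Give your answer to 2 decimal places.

$347.39

Market equilibrium (private): 10.44 + 3.30Q = 87.42 - 2.48Q → Q_m = 13.3183.
Total external benefit = ∫₀^{Q_m} (17.56 + 1.28Q) dQ = 17.56×13.3183 + ½×1.28×13.3183² = 347.3907.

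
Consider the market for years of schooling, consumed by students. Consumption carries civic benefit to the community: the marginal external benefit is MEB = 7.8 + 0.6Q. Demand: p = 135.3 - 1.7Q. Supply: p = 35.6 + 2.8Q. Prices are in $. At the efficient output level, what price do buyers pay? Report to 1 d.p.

P = $88.4

Social marginal benefit = demand + MEB = 143.1 - 1.1Q.
Set SMB = MC: 143.1 - 1.1Q = 35.6 + 2.8Q → Q* = 27.5641.
Consumer price on the demand curve at Q*: 135.3 − 1.7×27.5641 = 88.4410.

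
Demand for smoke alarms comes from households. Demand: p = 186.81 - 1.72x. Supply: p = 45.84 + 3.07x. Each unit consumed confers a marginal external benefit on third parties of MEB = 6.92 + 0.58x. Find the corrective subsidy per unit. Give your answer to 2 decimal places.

Social marginal benefit = demand + MEB = 193.73 - 1.14x.
Set SMB = MC: 193.73 - 1.14x = 45.84 + 3.07x → x* = 35.1283.
The Pigouvian subsidy equals MEB at x*: 6.92 + 0.58×35.1283 = 27.2944.

subsidy = 27.29 per unit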